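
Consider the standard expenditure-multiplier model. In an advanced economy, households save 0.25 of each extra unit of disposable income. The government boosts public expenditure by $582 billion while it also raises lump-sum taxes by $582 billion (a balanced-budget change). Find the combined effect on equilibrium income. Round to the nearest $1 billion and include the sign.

+$582 billion

MPC = 1 − MPS = 1 − 0.25 = 0.75.
Expenditure multiplier = 1/(1 − MPC) = 1/(1 − 0.75) = 1/0.25 = 4.
ΔG contributes k·ΔG = (+$582 billion) / 0.25 = +$2,328 billion.
ΔT of +$582 billion changes first-round spending by −c·ΔT = −$436.5 billion, contributing k·(−c·ΔT) = (−$436.5 billion) / 0.25 = −$1,746 billion.
With ΔG = ΔT and no other leakages, the balanced-budget multiplier is 1, so ΔY = ΔG = +$582 billion.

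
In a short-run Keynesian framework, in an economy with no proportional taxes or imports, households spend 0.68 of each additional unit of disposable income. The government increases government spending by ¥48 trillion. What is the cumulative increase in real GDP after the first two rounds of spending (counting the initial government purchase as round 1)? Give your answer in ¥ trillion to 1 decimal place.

¥80.6 trillion

Round 1 adds ΔG = ¥48 trillion; each later round is MPC = 0.68 times the previous.
After 2 rounds: 48 + 32.64 = ΔG·(1 − c^2)/(1 − c) = 48 × (1 − 0.4624)/0.32 ≈ ¥80.6 trillion.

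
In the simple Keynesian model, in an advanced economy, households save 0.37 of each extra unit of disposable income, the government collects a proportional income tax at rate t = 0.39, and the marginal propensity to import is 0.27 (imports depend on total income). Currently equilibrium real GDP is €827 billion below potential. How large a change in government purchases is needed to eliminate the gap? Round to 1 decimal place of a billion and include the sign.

+€732.5 billion

MPC = 1 − MPS = 1 − 0.37 = 0.63.
Spending multiplier = 1/(1 − c(1−t) + m) = 1/(1 − 0.63×0.61 + 0.27) = 1/0.8857 ≈ 1.129.
Need ΔY = +€827 billion, so ΔG = ΔY/k = (+€827 billion) × 0.8857 ≈ +€732.5 billion.
The government should increase government purchases by €732.5 billion.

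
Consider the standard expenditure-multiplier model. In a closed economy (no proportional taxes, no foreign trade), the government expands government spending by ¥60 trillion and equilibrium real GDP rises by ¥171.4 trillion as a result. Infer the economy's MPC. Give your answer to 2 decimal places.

0.65

Implied spending multiplier k = ΔY/ΔG = 171.4/60 ≈ 2.8567.
Since k = 1/(1 − MPC), MPC = 1 − 1/k = 1 − ΔG/ΔY = 1 − 60/171.4 ≈ 0.65.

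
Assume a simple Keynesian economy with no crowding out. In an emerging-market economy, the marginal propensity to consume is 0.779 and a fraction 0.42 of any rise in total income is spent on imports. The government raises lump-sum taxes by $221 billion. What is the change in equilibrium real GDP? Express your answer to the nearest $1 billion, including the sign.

−$269 billion

A lump-sum tax change of +$221 billion shifts disposable income by −$221 billion; first-round consumption changes by −c × ΔT = −0.779 × (+$221 billion) = −$172.159 billion.
Expenditure multiplier = 1/(1 − c + m) = 1/(1 − 0.779 + 0.42) = 1/0.641 ≈ 1.56.
The tax multiplier is −c × k ≈ −1.215, so ΔY = k × (−c·ΔT) = (−$172.159 billion) / 0.641 ≈ −$269 billion.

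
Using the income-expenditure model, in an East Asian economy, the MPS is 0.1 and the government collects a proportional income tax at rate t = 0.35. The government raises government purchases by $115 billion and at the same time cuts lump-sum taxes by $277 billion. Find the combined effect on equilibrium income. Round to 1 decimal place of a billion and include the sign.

MPC = 1 − MPS = 1 − 0.1 = 0.9.
Expenditure multiplier = 1/(1 − c(1−t)) = 1/(1 − 0.9×0.65) = 1/0.415 ≈ 2.41.
ΔG contributes k·ΔG = (+$115 billion) / 0.415 ≈ +$277.1 billion.
ΔT of −$277 billion changes first-round spending by −c·ΔT = +$249.3 billion, contributing k·(−c·ΔT) = (+$249.3 billion) / 0.415 ≈ +$600.7 billion.
Net ΔY = k(ΔG − c·ΔT) = (+$364.3 billion) / 0.415 ≈ +$877.8 billion.

+$877.8 billion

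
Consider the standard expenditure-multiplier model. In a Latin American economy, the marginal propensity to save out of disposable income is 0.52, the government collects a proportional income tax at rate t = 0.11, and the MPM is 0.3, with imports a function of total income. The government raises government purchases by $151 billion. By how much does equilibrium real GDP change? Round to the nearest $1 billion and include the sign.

+$173 billion

MPC = 1 − MPS = 1 − 0.52 = 0.48.
Government-spending multiplier = 1/(1 − c(1−t) + m) = 1/(1 − 0.48×0.89 + 0.3) = 1/0.8728 ≈ 1.146.
ΔY = k × ΔG = (+$151 billion) / 0.8728 ≈ +$173 billion.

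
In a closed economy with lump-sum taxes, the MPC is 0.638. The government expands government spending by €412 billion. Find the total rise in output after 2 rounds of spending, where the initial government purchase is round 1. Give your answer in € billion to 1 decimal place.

Round 1 adds ΔG = €412 billion; each later round is MPC = 0.638 times the previous.
After 2 rounds: 412 + 262.856 = ΔG·(1 − c^2)/(1 − c) = 412 × (1 − 0.407044)/0.362 ≈ €674.9 billion.

€674.9 billion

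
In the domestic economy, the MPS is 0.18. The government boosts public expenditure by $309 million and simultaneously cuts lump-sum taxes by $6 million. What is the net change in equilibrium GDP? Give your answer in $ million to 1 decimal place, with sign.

MPC = 1 − MPS = 1 − 0.18 = 0.82.
Expenditure multiplier = 1/(1 − MPC) = 1/(1 − 0.82) = 1/0.18 ≈ 5.556.
ΔG contributes k·ΔG = (+$309 million) / 0.18 ≈ +$1,716.7 million.
ΔT of −$6 million changes first-round spending by −c·ΔT = +$4.92 million, contributing k·(−c·ΔT) = (+$4.92 million) / 0.18 ≈ +$27.3 million.
Net ΔY = k(ΔG − c·ΔT) = (+$313.92 million) / 0.18 = +$1,744 million.

+$1,744.0 million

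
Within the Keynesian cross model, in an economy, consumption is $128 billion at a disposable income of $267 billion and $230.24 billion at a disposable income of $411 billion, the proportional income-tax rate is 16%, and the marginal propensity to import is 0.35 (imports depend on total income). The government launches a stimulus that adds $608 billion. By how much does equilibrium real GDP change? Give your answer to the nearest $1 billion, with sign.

+$807 billion

MPC = ΔC/ΔYd = (230.24 − 128)/(411 − 267) = 102.24/144 = 0.71.
Government-spending multiplier = 1/(1 − c(1−t) + m) = 1/(1 − 0.71×0.84 + 0.35) = 1/0.7536 ≈ 1.327.
ΔY = k × ΔG = (+$608 billion) / 0.7536 ≈ +$807 billion.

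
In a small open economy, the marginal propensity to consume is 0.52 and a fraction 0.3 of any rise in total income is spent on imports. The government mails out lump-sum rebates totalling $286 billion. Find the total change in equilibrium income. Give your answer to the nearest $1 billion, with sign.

A lump-sum tax change of −$286 billion shifts disposable income by +$286 billion; first-round consumption changes by −c × ΔT = −0.52 × (−$286 billion) = +$148.72 billion.
Expenditure multiplier = 1/(1 − c + m) = 1/(1 − 0.52 + 0.3) = 1/0.78 ≈ 1.282.
The tax multiplier is −c × k ≈ −0.667, so ΔY = k × (−c·ΔT) = (+$148.72 billion) / 0.78 ≈ +$191 billion.

+$191 billion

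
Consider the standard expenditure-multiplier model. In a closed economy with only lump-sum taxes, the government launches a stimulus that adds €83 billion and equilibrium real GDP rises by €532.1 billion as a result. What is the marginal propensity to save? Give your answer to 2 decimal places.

Implied spending multiplier k = ΔY/ΔG = 532.1/83 ≈ 6.4108.
Since k = 1/(1 − MPC), MPC = 1 − 1/k = 1 − ΔG/ΔY = 1 − 83/532.1 ≈ 0.84.
MPS = 1 − MPC = 0.16.

0.16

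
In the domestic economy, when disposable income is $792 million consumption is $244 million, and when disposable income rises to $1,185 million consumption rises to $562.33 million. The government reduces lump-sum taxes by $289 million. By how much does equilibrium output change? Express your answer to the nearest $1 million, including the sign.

+$1,232 million

MPC = ΔC/ΔYd = (562.33 − 244)/(1,185 − 792) = 318.33/393 = 0.81.
A lump-sum tax change of −$289 million shifts disposable income by +$289 million; first-round consumption changes by −c × ΔT = −0.81 × (−$289 million) = +$234.09 million.
Expenditure multiplier = 1/(1 − MPC) = 1/(1 − 0.81) = 1/0.19 ≈ 5.263.
The tax multiplier is −c × k ≈ −4.263, so ΔY = k × (−c·ΔT) = (+$234.09 million) / 0.19 ≈ +$1,232 million.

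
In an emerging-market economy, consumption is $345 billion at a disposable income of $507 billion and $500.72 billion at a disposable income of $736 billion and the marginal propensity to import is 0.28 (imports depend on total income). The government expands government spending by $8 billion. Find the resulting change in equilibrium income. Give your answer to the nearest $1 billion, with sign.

+$13 billion

MPC = ΔC/ΔYd = (500.72 − 345)/(736 − 507) = 155.72/229 = 0.68.
Expenditure multiplier = 1/(1 − c + m) = 1/(1 − 0.68 + 0.28) = 1/0.6 ≈ 1.667.
ΔY = k × ΔG = (+$8 billion) / 0.6 ≈ +$13 billion.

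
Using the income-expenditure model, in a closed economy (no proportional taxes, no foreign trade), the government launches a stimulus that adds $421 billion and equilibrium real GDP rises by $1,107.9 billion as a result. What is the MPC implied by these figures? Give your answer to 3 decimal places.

Implied spending multiplier k = ΔY/ΔG = 1,107.9/421 ≈ 2.6316.
Since k = 1/(1 − MPC), MPC = 1 − 1/k = 1 − ΔG/ΔY = 1 − 421/1,107.9 ≈ 0.620.

0.620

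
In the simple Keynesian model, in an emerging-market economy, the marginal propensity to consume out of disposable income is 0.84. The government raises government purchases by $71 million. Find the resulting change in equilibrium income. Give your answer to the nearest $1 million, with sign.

Government-spending multiplier = 1/(1 − MPC) = 1/(1 − 0.84) = 1/0.16 = 6.25.
ΔY = k × ΔG = (+$71 million) / 0.16 ≈ +$444 million.

+$444 million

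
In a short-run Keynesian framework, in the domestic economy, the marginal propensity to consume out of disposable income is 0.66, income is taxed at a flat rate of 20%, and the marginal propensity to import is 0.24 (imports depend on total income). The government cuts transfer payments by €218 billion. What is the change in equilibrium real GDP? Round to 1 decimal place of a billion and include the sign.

−€202.1 billion

The transfer change shifts disposable income by −€218 billion, so first-round consumption changes by c·ΔTR = 0.66 × (−€218 billion) = −€143.88 billion.
Expenditure multiplier = 1/(1 − c(1−t) + m) = 1/(1 − 0.66×0.8 + 0.24) = 1/0.712 ≈ 1.404.
The transfer multiplier is c × k ≈ 0.927, so ΔY = k × (c·ΔTR) = (−€143.88 billion) / 0.712 ≈ −€202.1 billion.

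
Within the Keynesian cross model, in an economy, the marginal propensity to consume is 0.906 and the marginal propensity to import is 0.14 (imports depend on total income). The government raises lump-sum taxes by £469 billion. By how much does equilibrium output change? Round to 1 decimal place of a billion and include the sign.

−£1,815.9 billion

A lump-sum tax change of +£469 billion shifts disposable income by −£469 billion; first-round consumption changes by −c × ΔT = −0.906 × (+£469 billion) = −£424.914 billion.
Expenditure multiplier = 1/(1 − c + m) = 1/(1 − 0.906 + 0.14) = 1/0.234 ≈ 4.274.
The tax multiplier is −c × k ≈ −3.872, so ΔY = k × (−c·ΔT) = (−£424.914 billion) / 0.234 ≈ −£1,815.9 billion.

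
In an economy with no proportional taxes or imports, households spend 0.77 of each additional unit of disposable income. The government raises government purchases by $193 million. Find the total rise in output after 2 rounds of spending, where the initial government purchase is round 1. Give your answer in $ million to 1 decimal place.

$341.6 million

Round 1 adds ΔG = $193 million; each later round is MPC = 0.77 times the previous.
After 2 rounds: 193 + 148.61 = ΔG·(1 − c^2)/(1 − c) = 193 × (1 − 0.5929)/0.23 ≈ $341.6 million.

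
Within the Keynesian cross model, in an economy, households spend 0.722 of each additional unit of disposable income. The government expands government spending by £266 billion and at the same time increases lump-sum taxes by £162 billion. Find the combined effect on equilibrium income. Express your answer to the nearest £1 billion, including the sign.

+£536 billion

Expenditure multiplier = 1/(1 − MPC) = 1/(1 − 0.722) = 1/0.278 ≈ 3.597.
ΔG contributes k·ΔG = (+£266 billion) / 0.278 ≈ +£956.8 billion.
ΔT of +£162 billion changes first-round spending by −c·ΔT = −£116.964 billion, contributing k·(−c·ΔT) = (−£116.964 billion) / 0.278 ≈ −£420.7 billion.
Net ΔY = k(ΔG − c·ΔT) = (+£149.036 billion) / 0.278 ≈ +£536 billion.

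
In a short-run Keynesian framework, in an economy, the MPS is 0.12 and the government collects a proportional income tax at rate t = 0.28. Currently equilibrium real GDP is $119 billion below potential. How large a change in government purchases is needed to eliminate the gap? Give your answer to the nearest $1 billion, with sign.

MPC = 1 − MPS = 1 − 0.12 = 0.88.
Spending multiplier = 1/(1 − c(1−t)) = 1/(1 − 0.88×0.72) = 1/0.3664 ≈ 2.729.
Need ΔY = +$119 billion, so ΔG = ΔY/k = (+$119 billion) × 0.3664 ≈ +$44 billion.
The government should increase government purchases by $44 billion.

+$44 billion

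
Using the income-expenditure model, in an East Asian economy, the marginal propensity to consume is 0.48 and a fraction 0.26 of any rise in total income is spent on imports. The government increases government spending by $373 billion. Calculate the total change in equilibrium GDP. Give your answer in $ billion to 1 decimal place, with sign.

+$478.2 billion

Government-spending multiplier = 1/(1 − c + m) = 1/(1 − 0.48 + 0.26) = 1/0.78 ≈ 1.282.
ΔY = k × ΔG = (+$373 billion) / 0.78 ≈ +$478.2 billion.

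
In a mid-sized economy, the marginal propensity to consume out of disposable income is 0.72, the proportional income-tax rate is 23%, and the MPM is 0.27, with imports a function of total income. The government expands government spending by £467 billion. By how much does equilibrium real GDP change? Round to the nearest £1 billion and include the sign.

+£653 billion

Spending multiplier = 1/(1 − c(1−t) + m) = 1/(1 − 0.72×0.77 + 0.27) = 1/0.7156 ≈ 1.397.
ΔY = k × ΔG = (+£467 billion) / 0.7156 ≈ +£653 billion.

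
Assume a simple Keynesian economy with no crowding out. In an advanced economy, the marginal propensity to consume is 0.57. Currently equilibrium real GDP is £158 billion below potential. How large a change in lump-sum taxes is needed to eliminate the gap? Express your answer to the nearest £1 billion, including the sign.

Spending multiplier = 1/(1 − MPC) = 1/(1 − 0.57) = 1/0.43 ≈ 2.326.
Tax multiplier = −c·k = −0.57/0.43 ≈ −1.326. Need ΔY = +£158 billion, so ΔT = ΔY/(−c·k) = −(+£158 billion) × 0.43 / 0.57 ≈ −£119 billion.
The government should cut lump-sum taxes by £119 billion.

−£119 billion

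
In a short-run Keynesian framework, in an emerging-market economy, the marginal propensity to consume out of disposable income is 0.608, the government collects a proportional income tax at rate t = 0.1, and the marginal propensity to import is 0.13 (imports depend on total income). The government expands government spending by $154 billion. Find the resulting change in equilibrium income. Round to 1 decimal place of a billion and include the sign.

+$264.2 billion

Expenditure multiplier = 1/(1 − c(1−t) + m) = 1/(1 − 0.608×0.9 + 0.13) = 1/0.5828 ≈ 1.716.
ΔY = k × ΔG = (+$154 billion) / 0.5828 ≈ +$264.2 billion.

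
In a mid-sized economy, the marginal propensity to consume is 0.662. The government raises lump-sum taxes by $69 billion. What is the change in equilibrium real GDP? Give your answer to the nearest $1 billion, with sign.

A lump-sum tax change of +$69 billion shifts disposable income by −$69 billion; first-round consumption changes by −c × ΔT = −0.662 × (+$69 billion) = −$45.678 billion.
Expenditure multiplier = 1/(1 − MPC) = 1/(1 − 0.662) = 1/0.338 ≈ 2.959.
The tax multiplier is −c × k ≈ −1.959, so ΔY = k × (−c·ΔT) = (−$45.678 billion) / 0.338 ≈ −$135 billion.

−$135 billion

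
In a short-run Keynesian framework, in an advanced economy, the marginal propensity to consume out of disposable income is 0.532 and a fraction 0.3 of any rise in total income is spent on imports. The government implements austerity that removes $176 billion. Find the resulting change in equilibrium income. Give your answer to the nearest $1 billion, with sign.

Spending multiplier = 1/(1 − c + m) = 1/(1 − 0.532 + 0.3) = 1/0.768 ≈ 1.302.
ΔY = k × ΔG = (−$176 billion) / 0.768 ≈ −$229 billion.

−$229 billion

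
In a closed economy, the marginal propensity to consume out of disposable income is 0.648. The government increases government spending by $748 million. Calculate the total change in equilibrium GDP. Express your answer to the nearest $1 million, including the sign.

+$2,125 million

Government-spending multiplier = 1/(1 − MPC) = 1/(1 − 0.648) = 1/0.352 ≈ 2.841.
ΔY = k × ΔG = (+$748 million) / 0.352 = +$2,125 million.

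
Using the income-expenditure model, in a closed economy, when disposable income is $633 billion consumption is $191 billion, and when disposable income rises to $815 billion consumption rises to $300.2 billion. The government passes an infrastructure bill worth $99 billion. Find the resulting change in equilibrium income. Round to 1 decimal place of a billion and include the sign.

MPC = ΔC/ΔYd = (300.2 − 191)/(815 − 633) = 109.2/182 = 0.6.
Government-spending multiplier = 1/(1 − MPC) = 1/(1 − 0.6) = 1/0.4 = 2.5.
ΔY = k × ΔG = (+$99 billion) / 0.4 = +$247.5 billion.

+$247.5 billion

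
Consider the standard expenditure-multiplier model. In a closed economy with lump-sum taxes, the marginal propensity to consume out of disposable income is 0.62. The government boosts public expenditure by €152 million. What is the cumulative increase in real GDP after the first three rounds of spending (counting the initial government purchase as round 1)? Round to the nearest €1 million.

€305 million

Round 1 adds ΔG = €152 million; each later round is MPC = 0.62 times the previous.
After 3 rounds: 152 + 94.24 + 58.4288 = ΔG·(1 − c^3)/(1 − c) = 152 × (1 − 0.238328)/0.38 ≈ €305 million.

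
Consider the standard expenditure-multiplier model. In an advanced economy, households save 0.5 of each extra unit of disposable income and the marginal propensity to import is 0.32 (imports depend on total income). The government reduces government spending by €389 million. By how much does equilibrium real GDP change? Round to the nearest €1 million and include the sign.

−€474 million

MPC = 1 − MPS = 1 − 0.5 = 0.5.
Government-spending multiplier = 1/(1 − c + m) = 1/(1 − 0.5 + 0.32) = 1/0.82 ≈ 1.22.
ΔY = k × ΔG = (−€389 million) / 0.82 ≈ −€474 million.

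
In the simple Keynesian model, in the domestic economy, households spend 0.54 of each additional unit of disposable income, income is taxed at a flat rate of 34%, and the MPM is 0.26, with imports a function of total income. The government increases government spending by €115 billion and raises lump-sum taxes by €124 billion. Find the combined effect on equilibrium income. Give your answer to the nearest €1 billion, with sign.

+€53 billion

Expenditure multiplier = 1/(1 − c(1−t) + m) = 1/(1 − 0.54×0.66 + 0.26) = 1/0.9036 ≈ 1.107.
ΔG contributes k·ΔG = (+€115 billion) / 0.9036 ≈ +€127.3 billion.
ΔT of +€124 billion changes first-round spending by −c·ΔT = −€66.96 billion, contributing k·(−c·ΔT) = (−€66.96 billion) / 0.9036 ≈ −€74.1 billion.
Net ΔY = k(ΔG − c·ΔT) = (+€48.04 billion) / 0.9036 ≈ +€53 billion.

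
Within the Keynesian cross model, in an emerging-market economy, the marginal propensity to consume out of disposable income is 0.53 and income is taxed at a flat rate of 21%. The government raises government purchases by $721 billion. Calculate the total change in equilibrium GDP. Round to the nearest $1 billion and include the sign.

Expenditure multiplier = 1/(1 − c(1−t)) = 1/(1 − 0.53×0.79) = 1/0.5813 ≈ 1.72.
ΔY = k × ΔG = (+$721 billion) / 0.5813 ≈ +$1,240 billion.

+$1,240 billion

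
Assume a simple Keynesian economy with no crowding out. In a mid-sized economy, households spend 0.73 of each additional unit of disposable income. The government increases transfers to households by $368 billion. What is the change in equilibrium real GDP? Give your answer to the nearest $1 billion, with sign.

The transfer change shifts disposable income by +$368 billion, so first-round consumption changes by c·ΔTR = 0.73 × (+$368 billion) = +$268.64 billion.
Expenditure multiplier = 1/(1 − MPC) = 1/(1 − 0.73) = 1/0.27 ≈ 3.704.
The transfer multiplier is c × k ≈ 2.704, so ΔY = k × (c·ΔTR) = (+$268.64 billion) / 0.27 ≈ +$995 billion.

+$995 billion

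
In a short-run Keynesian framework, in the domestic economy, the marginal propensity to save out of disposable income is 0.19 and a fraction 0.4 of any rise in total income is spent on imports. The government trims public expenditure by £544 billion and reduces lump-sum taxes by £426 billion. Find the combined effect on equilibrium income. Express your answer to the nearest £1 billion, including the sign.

−£337 billion

MPC = 1 − MPS = 1 − 0.19 = 0.81.
Expenditure multiplier = 1/(1 − c + m) = 1/(1 − 0.81 + 0.4) = 1/0.59 ≈ 1.695.
ΔG contributes k·ΔG = (−£544 billion) / 0.59 ≈ −£922 billion.
ΔT of −£426 billion changes first-round spending by −c·ΔT = +£345.06 billion, contributing k·(−c·ΔT) = (+£345.06 billion) / 0.59 ≈ +£584.8 billion.
Net ΔY = k(ΔG − c·ΔT) = (−£198.94 billion) / 0.59 ≈ −£337 billion.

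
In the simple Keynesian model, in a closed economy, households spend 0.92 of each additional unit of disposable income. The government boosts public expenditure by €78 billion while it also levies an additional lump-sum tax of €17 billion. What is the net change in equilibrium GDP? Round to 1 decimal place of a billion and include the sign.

Expenditure multiplier = 1/(1 − MPC) = 1/(1 − 0.92) = 1/0.08 = 12.5.
ΔG contributes k·ΔG = (+€78 billion) / 0.08 = +€975 billion.
ΔT of +€17 billion changes first-round spending by −c·ΔT = −€15.64 billion, contributing k·(−c·ΔT) = (−€15.64 billion) / 0.08 = −€195.5 billion.
Net ΔY = k(ΔG − c·ΔT) = (+€62.36 billion) / 0.08 = +€779.5 billion.

+€779.5 billion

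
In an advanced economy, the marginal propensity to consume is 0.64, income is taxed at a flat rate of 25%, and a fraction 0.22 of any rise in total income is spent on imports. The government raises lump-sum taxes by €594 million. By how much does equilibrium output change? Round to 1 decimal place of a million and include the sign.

−€513.7 million

A lump-sum tax change of +€594 million shifts disposable income by −€594 million; first-round consumption changes by −c × ΔT = −0.64 × (+€594 million) = −€380.16 million.
Expenditure multiplier = 1/(1 − c(1−t) + m) = 1/(1 − 0.64×0.75 + 0.22) = 1/0.74 ≈ 1.351.
The tax multiplier is −c × k ≈ −0.865, so ΔY = k × (−c·ΔT) = (−€380.16 million) / 0.74 ≈ −€513.7 million.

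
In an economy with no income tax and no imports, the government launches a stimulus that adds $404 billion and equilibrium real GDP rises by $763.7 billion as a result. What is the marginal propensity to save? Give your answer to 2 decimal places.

0.53

Implied spending multiplier k = ΔY/ΔG = 763.7/404 ≈ 1.8903.
Since k = 1/(1 − MPC), MPC = 1 − 1/k = 1 − ΔG/ΔY = 1 − 404/763.7 ≈ 0.47.
MPS = 1 − MPC = 0.53.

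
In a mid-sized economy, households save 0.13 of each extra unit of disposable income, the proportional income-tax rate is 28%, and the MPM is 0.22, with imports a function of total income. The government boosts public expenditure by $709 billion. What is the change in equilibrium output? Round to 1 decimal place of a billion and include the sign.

MPC = 1 − MPS = 1 − 0.13 = 0.87.
Expenditure multiplier = 1/(1 − c(1−t) + m) = 1/(1 − 0.87×0.72 + 0.22) = 1/0.5936 ≈ 1.685.
ΔY = k × ΔG = (+$709 billion) / 0.5936 ≈ +$1,194.4 billion.

+$1,194.4 billion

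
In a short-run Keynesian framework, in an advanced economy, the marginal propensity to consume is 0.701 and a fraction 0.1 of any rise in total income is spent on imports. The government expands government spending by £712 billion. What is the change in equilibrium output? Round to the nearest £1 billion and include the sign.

+£1,784 billion

Government-spending multiplier = 1/(1 − c + m) = 1/(1 − 0.701 + 0.1) = 1/0.399 ≈ 2.506.
ΔY = k × ΔG = (+£712 billion) / 0.399 ≈ +£1,784 billion.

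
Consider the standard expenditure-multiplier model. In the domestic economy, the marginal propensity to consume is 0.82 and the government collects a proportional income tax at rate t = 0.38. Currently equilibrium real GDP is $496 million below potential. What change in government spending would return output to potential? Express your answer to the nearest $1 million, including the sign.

Spending multiplier = 1/(1 − c(1−t)) = 1/(1 − 0.82×0.62) = 1/0.4916 ≈ 2.034.
Need ΔY = +$496 million, so ΔG = ΔY/k = (+$496 million) × 0.4916 ≈ +$244 million.
The government should increase government spending by $244 million.

+$244 million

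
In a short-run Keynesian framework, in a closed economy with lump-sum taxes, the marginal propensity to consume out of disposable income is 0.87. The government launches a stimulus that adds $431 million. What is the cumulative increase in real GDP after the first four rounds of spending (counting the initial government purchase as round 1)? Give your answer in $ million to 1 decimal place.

Round 1 adds ΔG = $431 million; each later round is MPC = 0.87 times the previous.
After 4 rounds: 431 + 374.97 + 326.2239 + 283.814793 = ΔG·(1 − c^4)/(1 − c) = 431 × (1 − 0.57289761)/0.13 ≈ $1,416 million.

$1,416.0 million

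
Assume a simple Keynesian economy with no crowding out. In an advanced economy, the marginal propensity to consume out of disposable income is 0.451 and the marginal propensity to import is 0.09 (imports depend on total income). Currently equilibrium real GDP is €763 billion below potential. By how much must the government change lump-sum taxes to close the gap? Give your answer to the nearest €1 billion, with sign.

Spending multiplier = 1/(1 − c + m) = 1/(1 − 0.451 + 0.09) = 1/0.639 ≈ 1.565.
Tax multiplier = −c·k = −0.451/0.639 ≈ −0.706. Need ΔY = +€763 billion, so ΔT = ΔY/(−c·k) = −(+€763 billion) × 0.639 / 0.451 ≈ −€1,081 billion.
The government should cut lump-sum taxes by €1,081 billion.

−€1,081 billion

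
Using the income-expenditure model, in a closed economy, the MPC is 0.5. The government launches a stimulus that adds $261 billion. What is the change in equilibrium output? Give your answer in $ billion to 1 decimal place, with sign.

+$522.0 billion

Spending multiplier = 1/(1 − MPC) = 1/(1 − 0.5) = 1/0.5 = 2.
ΔY = k × ΔG = (+$261 billion) / 0.5 = +$522 billion.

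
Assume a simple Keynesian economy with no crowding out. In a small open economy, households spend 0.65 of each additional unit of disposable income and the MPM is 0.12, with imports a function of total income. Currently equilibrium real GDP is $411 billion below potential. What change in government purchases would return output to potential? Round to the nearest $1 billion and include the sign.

+$193 billion

Spending multiplier = 1/(1 − c + m) = 1/(1 − 0.65 + 0.12) = 1/0.47 ≈ 2.128.
Need ΔY = +$411 billion, so ΔG = ΔY/k = (+$411 billion) × 0.47 ≈ +$193 billion.
The government should increase government purchases by $193 billion.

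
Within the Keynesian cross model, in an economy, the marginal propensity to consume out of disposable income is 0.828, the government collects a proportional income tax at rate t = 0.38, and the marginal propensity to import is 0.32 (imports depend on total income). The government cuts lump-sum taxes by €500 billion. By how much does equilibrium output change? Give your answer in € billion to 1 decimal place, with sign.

+€513.2 billion

A lump-sum tax change of −€500 billion shifts disposable income by +€500 billion; first-round consumption changes by −c × ΔT = −0.828 × (−€500 billion) = +€414 billion.
Expenditure multiplier = 1/(1 − c(1−t) + m) = 1/(1 − 0.828×0.62 + 0.32) = 1/0.80664 ≈ 1.24.
The tax multiplier is −c × k ≈ −1.026, so ΔY = k × (−c·ΔT) = (+€414 billion) / 0.80664 ≈ +€513.2 billion.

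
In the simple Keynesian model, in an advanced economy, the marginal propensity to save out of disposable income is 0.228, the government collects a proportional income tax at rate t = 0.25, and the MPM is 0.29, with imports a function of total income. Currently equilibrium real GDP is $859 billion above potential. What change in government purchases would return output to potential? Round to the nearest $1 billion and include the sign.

−$611 billion

MPC = 1 − MPS = 1 − 0.228 = 0.772.
Spending multiplier = 1/(1 − c(1−t) + m) = 1/(1 − 0.772×0.75 + 0.29) = 1/0.711 ≈ 1.406.
Need ΔY = −$859 billion, so ΔG = ΔY/k = (−$859 billion) × 0.711 ≈ −$611 billion.
The government should cut government purchases by $611 billion.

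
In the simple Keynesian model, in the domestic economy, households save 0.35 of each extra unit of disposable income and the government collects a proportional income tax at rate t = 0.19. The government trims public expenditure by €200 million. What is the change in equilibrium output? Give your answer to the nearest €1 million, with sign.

MPC = 1 − MPS = 1 − 0.35 = 0.65.
Government-spending multiplier = 1/(1 − c(1−t)) = 1/(1 − 0.65×0.81) = 1/0.4735 ≈ 2.112.
ΔY = k × ΔG = (−€200 million) / 0.4735 ≈ −€422 million.

−€422 million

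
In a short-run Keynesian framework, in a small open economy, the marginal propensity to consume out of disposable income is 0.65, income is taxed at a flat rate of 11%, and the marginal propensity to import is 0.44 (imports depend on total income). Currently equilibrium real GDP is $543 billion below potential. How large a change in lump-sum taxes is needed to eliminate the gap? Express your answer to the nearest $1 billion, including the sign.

Spending multiplier = 1/(1 − c(1−t) + m) = 1/(1 − 0.65×0.89 + 0.44) = 1/0.8615 ≈ 1.161.
Tax multiplier = −c·k = −0.65/0.8615 ≈ −0.754. Need ΔY = +$543 billion, so ΔT = ΔY/(−c·k) = −(+$543 billion) × 0.8615 / 0.65 ≈ −$720 billion.
The government should cut lump-sum taxes by $720 billion.

−$720 billion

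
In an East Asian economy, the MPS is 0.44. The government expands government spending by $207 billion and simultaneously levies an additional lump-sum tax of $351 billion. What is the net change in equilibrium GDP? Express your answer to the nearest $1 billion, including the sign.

+$24 billion

MPC = 1 − MPS = 1 − 0.44 = 0.56.
Expenditure multiplier = 1/(1 − MPC) = 1/(1 − 0.56) = 1/0.44 ≈ 2.273.
ΔG contributes k·ΔG = (+$207 billion) / 0.44 ≈ +$470.5 billion.
ΔT of +$351 billion changes first-round spending by −c·ΔT = −$196.56 billion, contributing k·(−c·ΔT) = (−$196.56 billion) / 0.44 ≈ −$446.7 billion.
Net ΔY = k(ΔG − c·ΔT) = (+$10.44 billion) / 0.44 ≈ +$24 billion.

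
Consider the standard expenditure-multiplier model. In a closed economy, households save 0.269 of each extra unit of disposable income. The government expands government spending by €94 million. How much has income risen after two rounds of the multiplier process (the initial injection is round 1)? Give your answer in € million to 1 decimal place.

€162.7 million

MPC = 1 − MPS = 1 − 0.269 = 0.731.
Round 1 adds ΔG = €94 million; each later round is MPC = 0.731 times the previous.
After 2 rounds: 94 + 68.714 = ΔG·(1 − c^2)/(1 − c) = 94 × (1 − 0.534361)/0.269 ≈ €162.7 million.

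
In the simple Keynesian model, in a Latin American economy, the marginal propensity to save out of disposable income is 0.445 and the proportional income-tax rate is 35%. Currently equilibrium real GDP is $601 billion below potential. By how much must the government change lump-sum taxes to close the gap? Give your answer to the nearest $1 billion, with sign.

MPC = 1 − MPS = 1 − 0.445 = 0.555.
Spending multiplier = 1/(1 − c(1−t)) = 1/(1 − 0.555×0.65) = 1/0.63925 ≈ 1.564.
Tax multiplier = −c·k = −0.555/0.63925 ≈ −0.868. Need ΔY = +$601 billion, so ΔT = ΔY/(−c·k) = −(+$601 billion) × 0.63925 / 0.555 ≈ −$692 billion.
The government should cut lump-sum taxes by $692 billion.

−$692 billion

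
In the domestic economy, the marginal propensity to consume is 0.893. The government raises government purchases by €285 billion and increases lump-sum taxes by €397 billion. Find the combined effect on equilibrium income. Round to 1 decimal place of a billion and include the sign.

Expenditure multiplier = 1/(1 − MPC) = 1/(1 − 0.893) = 1/0.107 ≈ 9.346.
ΔG contributes k·ΔG = (+€285 billion) / 0.107 ≈ +€2,663.6 billion.
ΔT of +€397 billion changes first-round spending by −c·ΔT = −€354.521 billion, contributing k·(−c·ΔT) = (−€354.521 billion) / 0.107 ≈ −€3,313.3 billion.
Net ΔY = k(ΔG − c·ΔT) = (−€69.521 billion) / 0.107 ≈ −€649.7 billion.

−€649.7 billion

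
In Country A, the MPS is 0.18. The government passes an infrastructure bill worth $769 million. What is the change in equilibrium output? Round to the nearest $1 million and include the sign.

+$4,272 million

MPC = 1 − MPS = 1 − 0.18 = 0.82.
Expenditure multiplier = 1/(1 − MPC) = 1/(1 − 0.82) = 1/0.18 ≈ 5.556.
ΔY = k × ΔG = (+$769 million) / 0.18 ≈ +$4,272 million.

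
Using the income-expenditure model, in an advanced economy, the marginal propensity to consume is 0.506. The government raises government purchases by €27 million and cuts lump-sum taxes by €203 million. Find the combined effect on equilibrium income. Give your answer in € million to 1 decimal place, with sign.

Expenditure multiplier = 1/(1 − MPC) = 1/(1 − 0.506) = 1/0.494 ≈ 2.024.
ΔG contributes k·ΔG = (+€27 million) / 0.494 ≈ +€54.7 million.
ΔT of −€203 million changes first-round spending by −c·ΔT = +€102.718 million, contributing k·(−c·ΔT) = (+€102.718 million) / 0.494 ≈ +€207.9 million.
Net ΔY = k(ΔG − c·ΔT) = (+€129.718 million) / 0.494 ≈ +€262.6 million.

+€262.6 million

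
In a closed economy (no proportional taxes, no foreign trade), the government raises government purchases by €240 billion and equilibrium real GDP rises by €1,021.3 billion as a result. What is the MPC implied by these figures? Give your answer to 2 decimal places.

0.77

Implied spending multiplier k = ΔY/ΔG = 1,021.3/240 ≈ 4.2554.
Since k = 1/(1 − MPC), MPC = 1 − 1/k = 1 − ΔG/ΔY = 1 − 240/1,021.3 ≈ 0.77.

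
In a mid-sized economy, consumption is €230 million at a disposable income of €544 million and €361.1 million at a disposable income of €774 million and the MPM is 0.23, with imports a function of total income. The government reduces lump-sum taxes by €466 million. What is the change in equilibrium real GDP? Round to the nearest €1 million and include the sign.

+€402 million

MPC = ΔC/ΔYd = (361.1 − 230)/(774 − 544) = 131.1/230 = 0.57.
A lump-sum tax change of −€466 million shifts disposable income by +€466 million; first-round consumption changes by −c × ΔT = −0.57 × (−€466 million) = +€265.62 million.
Expenditure multiplier = 1/(1 − c + m) = 1/(1 − 0.57 + 0.23) = 1/0.66 ≈ 1.515.
The tax multiplier is −c × k ≈ −0.864, so ΔY = k × (−c·ΔT) = (+€265.62 million) / 0.66 ≈ +€402 million.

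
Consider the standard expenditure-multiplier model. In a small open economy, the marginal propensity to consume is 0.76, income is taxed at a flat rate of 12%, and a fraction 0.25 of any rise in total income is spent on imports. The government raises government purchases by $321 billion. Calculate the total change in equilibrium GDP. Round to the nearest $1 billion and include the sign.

+$552 billion

Government-spending multiplier = 1/(1 − c(1−t) + m) = 1/(1 − 0.76×0.88 + 0.25) = 1/0.5812 ≈ 1.721.
ΔY = k × ΔG = (+$321 billion) / 0.5812 ≈ +$552 billion.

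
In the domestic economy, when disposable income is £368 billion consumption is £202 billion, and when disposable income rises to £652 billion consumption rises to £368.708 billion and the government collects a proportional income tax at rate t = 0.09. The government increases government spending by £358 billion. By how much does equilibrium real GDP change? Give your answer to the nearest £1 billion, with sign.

MPC = ΔC/ΔYd = (368.708 − 202)/(652 − 368) = 166.708/284 = 0.587.
Spending multiplier = 1/(1 − c(1−t)) = 1/(1 − 0.587×0.91) = 1/0.46583 ≈ 2.147.
ΔY = k × ΔG = (+£358 billion) / 0.46583 ≈ +£769 billion.

+£769 billion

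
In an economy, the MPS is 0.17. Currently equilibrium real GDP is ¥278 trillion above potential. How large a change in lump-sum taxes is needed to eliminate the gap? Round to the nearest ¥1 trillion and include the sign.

+¥57 trillion

MPC = 1 − MPS = 1 − 0.17 = 0.83.
Spending multiplier = 1/(1 − MPC) = 1/(1 − 0.83) = 1/0.17 ≈ 5.882.
Tax multiplier = −c·k = −0.83/0.17 ≈ −4.882. Need ΔY = −¥278 trillion, so ΔT = ΔY/(−c·k) = −(−¥278 trillion) × 0.17 / 0.83 ≈ +¥57 trillion.
The government should raise lump-sum taxes by ¥57 trillion.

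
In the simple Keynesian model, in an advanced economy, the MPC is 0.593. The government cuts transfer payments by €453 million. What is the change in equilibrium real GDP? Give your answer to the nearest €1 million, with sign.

The transfer change shifts disposable income by −€453 million, so first-round consumption changes by c·ΔTR = 0.593 × (−€453 million) = −€268.629 million.
Expenditure multiplier = 1/(1 − MPC) = 1/(1 − 0.593) = 1/0.407 ≈ 2.457.
The transfer multiplier is c × k ≈ 1.457, so ΔY = k × (c·ΔTR) = (−€268.629 million) / 0.407 ≈ −€660 million.

−€660 million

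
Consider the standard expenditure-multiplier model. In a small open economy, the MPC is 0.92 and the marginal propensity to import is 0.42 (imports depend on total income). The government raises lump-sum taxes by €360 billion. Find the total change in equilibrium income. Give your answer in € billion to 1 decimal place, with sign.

A lump-sum tax change of +€360 billion shifts disposable income by −€360 billion; first-round consumption changes by −c × ΔT = −0.92 × (+€360 billion) = −€331.2 billion.
Expenditure multiplier = 1/(1 − c + m) = 1/(1 − 0.92 + 0.42) = 1/0.5 = 2.
The tax multiplier is −c × k = −1.84, so ΔY = k × (−c·ΔT) = (−€331.2 billion) / 0.5 = −€662.4 billion.

−€662.4 billion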